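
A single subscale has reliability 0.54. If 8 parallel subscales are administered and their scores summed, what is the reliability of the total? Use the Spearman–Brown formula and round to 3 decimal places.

0.904

ρ_k = kρ / (1 + (k−1)ρ) = 8·0.54 / (1 + 7·0.54) = 4.320 / 4.780 = 0.904.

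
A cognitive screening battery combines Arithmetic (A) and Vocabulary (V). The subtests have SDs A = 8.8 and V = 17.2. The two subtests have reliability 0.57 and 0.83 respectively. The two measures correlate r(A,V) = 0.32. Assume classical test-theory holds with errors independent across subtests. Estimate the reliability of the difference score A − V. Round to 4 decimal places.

Var(A−V) = 8.8² + 17.2² − 2·8.8·17.2·0.32 = 373.28 − 96.8704 = 276.41.
Under uncorrelated errors the observed covariances equal the true-score covariances, so only the own-variance terms attenuate.
True-score variance = [8.8²·0.57 + 17.2²·0.83] − 96.8704 = 289.688 − 96.8704 = 192.818.
Reliability = 192.818 / 276.41 = 0.6976.

0.6976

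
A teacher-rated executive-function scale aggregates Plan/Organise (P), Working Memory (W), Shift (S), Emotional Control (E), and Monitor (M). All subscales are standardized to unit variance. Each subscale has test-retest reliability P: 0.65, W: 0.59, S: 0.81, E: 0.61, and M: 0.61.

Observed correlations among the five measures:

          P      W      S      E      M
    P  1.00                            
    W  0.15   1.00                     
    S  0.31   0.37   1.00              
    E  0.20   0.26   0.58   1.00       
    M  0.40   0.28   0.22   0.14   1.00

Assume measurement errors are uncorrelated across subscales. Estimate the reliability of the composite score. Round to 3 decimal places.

0.840

Var(P+W+S+E+M) = 5 + 2·[0.15 + 0.31 + 0.20 + 0.40 + 0.37 + 0.26 + 0.28 + 0.58 + 0.22 + 0.14] = 5 + 5.82 = 10.82.
Because errors are independent across components, Cov(Tᵢ,Tⱼ) = Cov(Xᵢ,Xⱼ); the off-diagonal part of the true-score variance is the same as above.
True-score variance = [0.65 + 0.59 + 0.81 + 0.61 + 0.61] + 5.82 = 3.27 + 5.82 = 9.09.
Reliability = 9.09 / 10.82 = 0.840.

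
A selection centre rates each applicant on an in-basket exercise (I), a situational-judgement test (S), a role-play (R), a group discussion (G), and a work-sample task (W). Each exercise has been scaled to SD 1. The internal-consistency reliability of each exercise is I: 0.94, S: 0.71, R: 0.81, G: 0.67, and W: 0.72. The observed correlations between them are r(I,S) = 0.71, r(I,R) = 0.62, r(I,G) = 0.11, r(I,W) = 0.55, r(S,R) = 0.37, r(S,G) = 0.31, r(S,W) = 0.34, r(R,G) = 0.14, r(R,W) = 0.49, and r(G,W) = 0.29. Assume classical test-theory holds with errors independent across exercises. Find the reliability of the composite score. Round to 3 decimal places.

Var(I+S+R+G+W) = 5 + 2·[0.71 + 0.62 + 0.11 + 0.55 + 0.37 + 0.31 + 0.34 + 0.14 + 0.49 + 0.29] = 5 + 7.86 = 12.86.
Under uncorrelated errors the observed covariances equal the true-score covariances, so only the own-variance terms attenuate.
True-score variance = [0.94 + 0.71 + 0.81 + 0.67 + 0.72] + 7.86 = 3.85 + 7.86 = 11.71.
Reliability = 11.71 / 12.86 = 0.911.

0.911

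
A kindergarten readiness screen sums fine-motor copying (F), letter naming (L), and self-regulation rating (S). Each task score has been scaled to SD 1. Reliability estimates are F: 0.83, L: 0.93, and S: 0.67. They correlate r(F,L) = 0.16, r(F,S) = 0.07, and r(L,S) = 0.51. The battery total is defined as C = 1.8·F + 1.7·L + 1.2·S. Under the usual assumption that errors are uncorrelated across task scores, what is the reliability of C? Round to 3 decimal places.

0.888

Var(C) = 1.8² + 1.7² + 1.2² + 2·[3.06·0.16 + 2.16·0.07 + 2.04·0.51] = 7.57 + 3.3624 = 10.9324.
Because errors are independent across components, Cov(Tᵢ,Tⱼ) = Cov(Xᵢ,Xⱼ); the off-diagonal part of the true-score variance is the same as above.
True-score variance = [1.8²·0.83 + 1.7²·0.93 + 1.2²·0.67] + 3.3624 = 6.3417 + 3.3624 = 9.7041.
Reliability = 9.7041 / 10.9324 = 0.888.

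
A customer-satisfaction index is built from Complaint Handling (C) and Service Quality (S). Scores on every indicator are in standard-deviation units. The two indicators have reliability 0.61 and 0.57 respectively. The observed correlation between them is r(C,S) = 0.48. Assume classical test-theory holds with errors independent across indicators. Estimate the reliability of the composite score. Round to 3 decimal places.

0.723

Var(C+S) = 2 + 2·[0.48] = 2 + 0.96 = 2.96.
Because errors are independent across components, Cov(Tᵢ,Tⱼ) = Cov(Xᵢ,Xⱼ); the off-diagonal part of the true-score variance is the same as above.
True-score variance = [0.61 + 0.57] + 0.96 = 1.18 + 0.96 = 2.14.
Reliability = 2.14 / 2.96 = 0.723.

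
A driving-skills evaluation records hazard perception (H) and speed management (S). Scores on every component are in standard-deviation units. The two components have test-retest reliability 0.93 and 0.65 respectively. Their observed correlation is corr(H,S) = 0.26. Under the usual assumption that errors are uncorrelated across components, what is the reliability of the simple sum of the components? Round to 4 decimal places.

0.8333

Var(H+S) = 2 + 2·[0.26] = 2 + 0.52 = 2.52.
Under uncorrelated errors the observed covariances equal the true-score covariances, so only the own-variance terms attenuate.
True-score variance = [0.93 + 0.65] + 0.52 = 1.58 + 0.52 = 2.1.
Reliability = 2.1 / 2.52 = 0.8333.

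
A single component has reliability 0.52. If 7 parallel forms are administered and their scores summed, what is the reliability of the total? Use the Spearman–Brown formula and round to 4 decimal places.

ρ_k = kρ / (1 + (k−1)ρ) = 7·0.52 / (1 + 6·0.52) = 3.640 / 4.120 = 0.8835.

0.8835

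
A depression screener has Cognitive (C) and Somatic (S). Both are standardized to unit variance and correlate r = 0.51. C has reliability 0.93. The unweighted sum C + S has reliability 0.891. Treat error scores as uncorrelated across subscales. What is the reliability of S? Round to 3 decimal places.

Var(C+S) = 2 + 2·0.51 = 3.020.
True-score variance = ρ_C + ρ_S + 2·0.51, so 0.891 = (0.93 + ρ_S + 1.02) / 3.020.
ρ_S = 0.891·3.020 − 0.93 − 1.02 = 0.741.

0.741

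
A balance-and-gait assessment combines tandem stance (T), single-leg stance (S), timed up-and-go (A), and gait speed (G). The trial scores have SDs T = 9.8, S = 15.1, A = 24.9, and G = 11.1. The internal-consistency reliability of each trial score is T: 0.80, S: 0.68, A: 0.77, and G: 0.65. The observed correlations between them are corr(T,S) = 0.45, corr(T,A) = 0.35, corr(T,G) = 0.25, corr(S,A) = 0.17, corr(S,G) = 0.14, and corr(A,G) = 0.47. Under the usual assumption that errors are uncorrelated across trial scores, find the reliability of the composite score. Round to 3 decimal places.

Var(T+S+A+G) = 9.8² + 15.1² + 24.9² + 11.1² + 2·[9.8·15.1·0.45 + 9.8·24.9·0.35 + 9.8·11.1·0.25 + 15.1·24.9·0.17 + 15.1·11.1·0.14 + 24.9·11.1·0.47] = 1067.27 + 792.96 = 1860.23.
With uncorrelated errors the cross-covariances are all true-score covariance, so they carry over unchanged; only the diagonal terms shrink to ρᵢσᵢ².
True-score variance = [9.8²·0.80 + 15.1²·0.68 + 24.9²·0.77 + 11.1²·0.65] + 792.96 = 789.373 + 792.96 = 1582.33.
Reliability = 1582.33 / 1860.23 = 0.851.

0.851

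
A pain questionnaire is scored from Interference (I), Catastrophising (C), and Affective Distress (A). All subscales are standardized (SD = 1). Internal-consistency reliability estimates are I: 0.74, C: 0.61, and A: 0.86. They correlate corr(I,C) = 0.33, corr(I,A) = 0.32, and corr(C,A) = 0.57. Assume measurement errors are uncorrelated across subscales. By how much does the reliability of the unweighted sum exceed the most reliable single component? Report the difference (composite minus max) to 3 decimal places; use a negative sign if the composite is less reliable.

-0.005

Var(sum) = 3 + 2.44 = 5.44; true-score variance = 2.21 + 2.44 = 4.65; composite reliability = 0.8548.
Max component reliability = 0.8600.
Difference = 0.8548 − 0.8600 = -0.005.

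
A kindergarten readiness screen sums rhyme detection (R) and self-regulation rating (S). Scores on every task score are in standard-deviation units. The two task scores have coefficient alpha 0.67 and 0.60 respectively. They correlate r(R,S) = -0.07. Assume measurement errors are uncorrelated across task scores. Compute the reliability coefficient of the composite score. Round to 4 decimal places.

0.6075

Var(R+S) = 2 + 2·[(-0.07)] = 2 − 0.14 = 1.86.
Under uncorrelated errors the observed covariances equal the true-score covariances, so only the own-variance terms attenuate.
True-score variance = [0.67 + 0.60] − 0.14 = 1.27 − 0.14 = 1.13.
Reliability = 1.13 / 1.86 = 0.6075.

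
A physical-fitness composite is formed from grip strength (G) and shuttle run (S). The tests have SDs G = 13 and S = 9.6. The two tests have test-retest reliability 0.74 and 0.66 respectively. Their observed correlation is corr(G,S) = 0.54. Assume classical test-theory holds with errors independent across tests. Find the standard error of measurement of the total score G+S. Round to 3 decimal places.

8.676

Var(total) = 261.16 + 134.784 = 395.944.
True-score variance = 185.886 + 134.784 = 320.67, so reliability = 0.8099.
Error variance = 395.944 − 320.67 = 75.2744; SEM = √75.2744 = 8.676.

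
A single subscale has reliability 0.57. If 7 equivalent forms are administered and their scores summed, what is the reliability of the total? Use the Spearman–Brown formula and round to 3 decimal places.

0.903

ρ_k = kρ / (1 + (k−1)ρ) = 7·0.57 / (1 + 6·0.57) = 3.990 / 4.420 = 0.903.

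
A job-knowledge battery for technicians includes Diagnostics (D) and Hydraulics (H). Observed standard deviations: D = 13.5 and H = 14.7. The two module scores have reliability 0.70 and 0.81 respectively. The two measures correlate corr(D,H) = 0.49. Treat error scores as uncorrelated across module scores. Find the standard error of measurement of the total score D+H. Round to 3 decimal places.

Var(total) = 398.34 + 194.481 = 592.821.
True-score variance = 302.608 + 194.481 = 497.089, so reliability = 0.8385.
Error variance = 592.821 − 497.089 = 95.7321; SEM = √95.7321 = 9.784.

9.784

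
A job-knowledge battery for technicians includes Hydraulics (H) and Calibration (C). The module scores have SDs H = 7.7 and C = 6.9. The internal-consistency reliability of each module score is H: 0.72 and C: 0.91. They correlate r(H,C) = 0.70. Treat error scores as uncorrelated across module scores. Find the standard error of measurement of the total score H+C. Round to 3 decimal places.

Var(total) = 106.9 + 74.382 = 181.282.
True-score variance = 86.0139 + 74.382 = 160.396, so reliability = 0.8848.
Error variance = 181.282 − 160.396 = 20.8861; SEM = √20.8861 = 4.570.

4.570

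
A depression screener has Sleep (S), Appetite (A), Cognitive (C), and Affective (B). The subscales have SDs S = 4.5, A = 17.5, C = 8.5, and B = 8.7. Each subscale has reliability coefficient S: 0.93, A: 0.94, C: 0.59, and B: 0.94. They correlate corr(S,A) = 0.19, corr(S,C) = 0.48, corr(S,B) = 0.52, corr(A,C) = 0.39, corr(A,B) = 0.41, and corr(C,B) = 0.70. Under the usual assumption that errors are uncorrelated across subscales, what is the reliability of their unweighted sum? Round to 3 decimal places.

0.942

Var(S+A+C+B) = 4.5² + 17.5² + 8.5² + 8.7² + 2·[4.5·17.5·0.19 + 4.5·8.5·0.48 + 4.5·8.7·0.52 + 17.5·8.5·0.39 + 17.5·8.7·0.41 + 8.5·8.7·0.70] = 474.44 + 451.761 = 926.201.
Because errors are independent across components, Cov(Tᵢ,Tⱼ) = Cov(Xᵢ,Xⱼ); the off-diagonal part of the true-score variance is the same as above.
True-score variance = [4.5²·0.93 + 17.5²·0.94 + 8.5²·0.59 + 8.7²·0.94] + 451.761 = 420.484 + 451.761 = 872.245.
Reliability = 872.245 / 926.201 = 0.942.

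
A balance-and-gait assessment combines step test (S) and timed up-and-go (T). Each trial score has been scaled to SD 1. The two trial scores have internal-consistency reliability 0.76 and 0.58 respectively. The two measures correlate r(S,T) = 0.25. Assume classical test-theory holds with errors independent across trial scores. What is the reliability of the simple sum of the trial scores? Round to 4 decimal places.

Var(S+T) = 2 + 2·[0.25] = 2 + 0.5 = 2.5.
Because errors are independent across components, Cov(Tᵢ,Tⱼ) = Cov(Xᵢ,Xⱼ); the off-diagonal part of the true-score variance is the same as above.
True-score variance = [0.76 + 0.58] + 0.5 = 1.34 + 0.5 = 1.84.
Reliability = 1.84 / 2.5 = 0.7360.

0.7360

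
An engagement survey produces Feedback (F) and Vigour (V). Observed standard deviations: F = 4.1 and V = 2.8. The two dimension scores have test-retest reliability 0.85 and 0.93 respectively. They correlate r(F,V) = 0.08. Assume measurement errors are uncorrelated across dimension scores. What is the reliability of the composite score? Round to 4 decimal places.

0.8841

Var(F+V) = 4.1² + 2.8² + 2·[4.1·2.8·0.08] = 24.65 + 1.8368 = 26.4868.
With uncorrelated errors the cross-covariances are all true-score covariance, so they carry over unchanged; only the diagonal terms shrink to ρᵢσᵢ².
True-score variance = [4.1²·0.85 + 2.8²·0.93] + 1.8368 = 21.5797 + 1.8368 = 23.4165.
Reliability = 23.4165 / 26.4868 = 0.8841.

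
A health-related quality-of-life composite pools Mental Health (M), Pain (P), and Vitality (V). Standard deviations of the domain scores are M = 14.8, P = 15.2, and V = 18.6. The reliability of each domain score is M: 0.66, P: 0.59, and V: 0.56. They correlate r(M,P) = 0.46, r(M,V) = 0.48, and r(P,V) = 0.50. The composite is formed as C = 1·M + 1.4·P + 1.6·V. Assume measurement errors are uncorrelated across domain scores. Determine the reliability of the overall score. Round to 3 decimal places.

Var(C) = 14.8² + 1.4²·15.2² + 1.6²·18.6² + 2·[1.4·14.8·15.2·0.46 + 1.6·14.8·18.6·0.48 + 2.24·15.2·18.6·0.50] = 1557.54 + 1345.87 = 2903.41.
With uncorrelated errors the cross-covariances are all true-score covariance, so they carry over unchanged; only the diagonal terms shrink to ρᵢσᵢ².
True-score variance = [14.8²·0.66 + 1.4²·15.2²·0.59 + 1.6²·18.6²·0.56] + 1345.87 = 907.709 + 1345.87 = 2253.58.
Reliability = 2253.58 / 2903.41 = 0.776.

0.776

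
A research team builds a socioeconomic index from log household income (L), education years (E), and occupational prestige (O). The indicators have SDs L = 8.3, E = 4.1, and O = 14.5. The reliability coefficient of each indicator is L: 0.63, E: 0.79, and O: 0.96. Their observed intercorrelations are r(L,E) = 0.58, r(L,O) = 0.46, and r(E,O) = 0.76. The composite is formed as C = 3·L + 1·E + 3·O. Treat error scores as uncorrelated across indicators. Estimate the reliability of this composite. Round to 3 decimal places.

Var(C) = 3²·8.3² + 4.1² + 3²·14.5² + 2·[3·8.3·4.1·0.58 + 9·8.3·14.5·0.46 + 3·4.1·14.5·0.76] = 2529.07 + 1386.01 = 3915.08.
Under uncorrelated errors the observed covariances equal the true-score covariances, so only the own-variance terms attenuate.
True-score variance = [3²·8.3²·0.63 + 4.1²·0.79 + 3²·14.5²·0.96] + 1386.01 = 2220.45 + 1386.01 = 3606.46.
Reliability = 3606.46 / 3915.08 = 0.921.

0.921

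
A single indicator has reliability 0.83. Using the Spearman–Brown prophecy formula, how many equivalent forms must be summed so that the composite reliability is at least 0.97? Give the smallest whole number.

7

k ≥ ρ*(1−ρ₁)/(ρ₁(1−ρ*)) = 0.97·0.17 / (0.83·0.03) = 6.622.
Smallest integer k = 7.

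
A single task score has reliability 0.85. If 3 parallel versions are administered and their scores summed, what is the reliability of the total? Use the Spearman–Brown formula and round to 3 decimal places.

ρ_k = kρ / (1 + (k−1)ρ) = 3·0.85 / (1 + 2·0.85) = 2.550 / 2.700 = 0.944.

0.944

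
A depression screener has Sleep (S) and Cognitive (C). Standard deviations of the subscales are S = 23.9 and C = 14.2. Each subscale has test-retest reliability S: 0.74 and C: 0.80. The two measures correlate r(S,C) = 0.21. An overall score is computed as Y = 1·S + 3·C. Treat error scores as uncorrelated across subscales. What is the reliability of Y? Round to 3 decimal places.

Var(Y) = 23.9² + 3²·14.2² + 2·[3·23.9·14.2·0.21] = 2385.97 + 427.619 = 2813.59.
Because errors are independent across components, Cov(Tᵢ,Tⱼ) = Cov(Xᵢ,Xⱼ); the off-diagonal part of the true-score variance is the same as above.
True-score variance = [23.9²·0.74 + 3²·14.2²·0.80] + 427.619 = 1874.5 + 427.619 = 2302.12.
Reliability = 2302.12 / 2813.59 = 0.818.

0.818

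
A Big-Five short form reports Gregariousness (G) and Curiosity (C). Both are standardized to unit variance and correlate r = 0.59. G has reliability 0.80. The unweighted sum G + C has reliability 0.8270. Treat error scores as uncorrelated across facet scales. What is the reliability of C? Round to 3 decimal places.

0.650

Var(G+C) = 2 + 2·0.59 = 3.180.
True-score variance = ρ_G + ρ_C + 2·0.59, so 0.8270 = (0.80 + ρ_C + 1.18) / 3.180.
ρ_C = 0.8270·3.180 − 0.80 − 1.18 = 0.650.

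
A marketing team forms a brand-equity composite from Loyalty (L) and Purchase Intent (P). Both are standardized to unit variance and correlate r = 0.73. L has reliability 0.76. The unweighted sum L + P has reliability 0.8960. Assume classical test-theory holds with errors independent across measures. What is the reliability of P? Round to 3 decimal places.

Var(L+P) = 2 + 2·0.73 = 3.460.
True-score variance = ρ_L + ρ_P + 2·0.73, so 0.8960 = (0.76 + ρ_P + 1.46) / 3.460.
ρ_P = 0.8960·3.460 − 0.76 − 1.46 = 0.880.

0.880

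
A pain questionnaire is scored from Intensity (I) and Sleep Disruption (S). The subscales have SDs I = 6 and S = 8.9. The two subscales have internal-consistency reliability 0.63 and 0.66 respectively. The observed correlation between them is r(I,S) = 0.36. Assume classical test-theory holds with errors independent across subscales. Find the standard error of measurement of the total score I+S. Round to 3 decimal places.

Var(total) = 115.21 + 38.448 = 153.658.
True-score variance = 74.9586 + 38.448 = 113.407, so reliability = 0.7380.
Error variance = 153.658 − 113.407 = 40.2514; SEM = √40.2514 = 6.344.

6.344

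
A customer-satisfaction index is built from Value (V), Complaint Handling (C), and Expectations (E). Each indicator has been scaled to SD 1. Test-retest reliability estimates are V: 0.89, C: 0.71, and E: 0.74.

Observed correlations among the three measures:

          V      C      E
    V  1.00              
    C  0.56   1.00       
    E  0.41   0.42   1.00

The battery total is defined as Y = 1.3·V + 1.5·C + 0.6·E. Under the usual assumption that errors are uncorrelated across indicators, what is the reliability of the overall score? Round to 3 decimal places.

Var(Y) = 1.3² + 1.5² + 0.6² + 2·[1.95·0.56 + 0.78·0.41 + 0.9·0.42] = 4.3 + 3.5796 = 7.8796.
With uncorrelated errors the cross-covariances are all true-score covariance, so they carry over unchanged; only the diagonal terms shrink to ρᵢσᵢ².
True-score variance = [1.3²·0.89 + 1.5²·0.71 + 0.6²·0.74] + 3.5796 = 3.368 + 3.5796 = 6.9476.
Reliability = 6.9476 / 7.8796 = 0.882.

0.882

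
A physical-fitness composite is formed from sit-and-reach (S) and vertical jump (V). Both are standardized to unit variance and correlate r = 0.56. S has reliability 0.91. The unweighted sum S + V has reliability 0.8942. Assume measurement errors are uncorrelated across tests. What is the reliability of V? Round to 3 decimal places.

0.760

Var(S+V) = 2 + 2·0.56 = 3.120.
True-score variance = ρ_S + ρ_V + 2·0.56, so 0.8942 = (0.91 + ρ_V + 1.12) / 3.120.
ρ_V = 0.8942·3.120 − 0.91 − 1.12 = 0.760.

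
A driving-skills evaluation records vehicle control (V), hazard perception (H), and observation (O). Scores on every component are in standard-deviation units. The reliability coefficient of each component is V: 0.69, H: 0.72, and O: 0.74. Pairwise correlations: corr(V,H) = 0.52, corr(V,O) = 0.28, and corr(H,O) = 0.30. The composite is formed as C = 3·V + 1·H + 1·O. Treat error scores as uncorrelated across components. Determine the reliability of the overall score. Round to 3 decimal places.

Var(C) = 3² + 1 + 1 + 2·[3·0.52 + 3·0.28 + 0.30] = 11 + 5.4 = 16.4.
Under uncorrelated errors the observed covariances equal the true-score covariances, so only the own-variance terms attenuate.
True-score variance = [3²·0.69 + 0.72 + 0.74] + 5.4 = 7.67 + 5.4 = 13.07.
Reliability = 13.07 / 16.4 = 0.797.

0.797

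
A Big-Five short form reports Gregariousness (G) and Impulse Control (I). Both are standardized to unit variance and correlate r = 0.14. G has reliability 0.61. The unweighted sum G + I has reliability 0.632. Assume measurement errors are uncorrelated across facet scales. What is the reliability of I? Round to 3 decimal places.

0.551

Var(G+I) = 2 + 2·0.14 = 2.280.
True-score variance = ρ_G + ρ_I + 2·0.14, so 0.632 = (0.61 + ρ_I + 0.28) / 2.280.
ρ_I = 0.632·2.280 − 0.61 − 0.28 = 0.551.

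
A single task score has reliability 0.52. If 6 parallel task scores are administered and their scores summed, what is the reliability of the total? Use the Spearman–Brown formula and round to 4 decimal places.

0.8667

ρ_k = kρ / (1 + (k−1)ρ) = 6·0.52 / (1 + 5·0.52) = 3.120 / 3.600 = 0.8667.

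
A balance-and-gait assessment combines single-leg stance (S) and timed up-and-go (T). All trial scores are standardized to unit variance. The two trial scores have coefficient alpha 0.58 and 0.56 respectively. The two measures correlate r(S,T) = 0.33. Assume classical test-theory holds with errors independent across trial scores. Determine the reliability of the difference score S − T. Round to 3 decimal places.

0.358

Var(S−T) = 1 + 1 − 2·0.33 = 2 − 0.66 = 1.34.
Under uncorrelated errors the observed covariances equal the true-score covariances, so only the own-variance terms attenuate.
True-score variance = [0.58 + 0.56] − 0.66 = 1.14 − 0.66 = 0.48.
Reliability = 0.48 / 1.34 = 0.358.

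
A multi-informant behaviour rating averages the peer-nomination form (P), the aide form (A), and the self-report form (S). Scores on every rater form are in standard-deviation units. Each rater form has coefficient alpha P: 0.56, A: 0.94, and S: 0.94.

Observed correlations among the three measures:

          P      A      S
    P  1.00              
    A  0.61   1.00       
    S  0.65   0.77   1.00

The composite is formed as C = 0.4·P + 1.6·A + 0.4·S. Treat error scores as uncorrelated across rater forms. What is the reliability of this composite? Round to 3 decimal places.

0.952

Var(C) = 0.4² + 1.6² + 0.4² + 2·[0.64·0.61 + 0.16·0.65 + 0.64·0.77] = 2.88 + 1.9744 = 4.8544.
With uncorrelated errors the cross-covariances are all true-score covariance, so they carry over unchanged; only the diagonal terms shrink to ρᵢσᵢ².
True-score variance = [0.4²·0.56 + 1.6²·0.94 + 0.4²·0.94] + 1.9744 = 2.6464 + 1.9744 = 4.6208.
Reliability = 4.6208 / 4.8544 = 0.952.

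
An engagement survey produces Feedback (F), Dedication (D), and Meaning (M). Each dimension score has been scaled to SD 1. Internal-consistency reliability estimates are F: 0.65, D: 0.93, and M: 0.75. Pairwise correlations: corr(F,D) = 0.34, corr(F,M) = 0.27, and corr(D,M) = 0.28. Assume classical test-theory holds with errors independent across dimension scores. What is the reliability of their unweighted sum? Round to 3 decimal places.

0.860

Var(F+D+M) = 3 + 2·[0.34 + 0.27 + 0.28] = 3 + 1.78 = 4.78.
Because errors are independent across components, Cov(Tᵢ,Tⱼ) = Cov(Xᵢ,Xⱼ); the off-diagonal part of the true-score variance is the same as above.
True-score variance = [0.65 + 0.93 + 0.75] + 1.78 = 2.33 + 1.78 = 4.11.
Reliability = 4.11 / 4.78 = 0.860.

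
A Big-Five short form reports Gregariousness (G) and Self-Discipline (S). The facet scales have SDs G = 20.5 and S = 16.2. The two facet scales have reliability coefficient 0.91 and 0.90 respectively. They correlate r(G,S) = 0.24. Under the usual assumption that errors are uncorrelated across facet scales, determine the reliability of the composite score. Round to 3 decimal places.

0.924

Var(G+S) = 20.5² + 16.2² + 2·[20.5·16.2·0.24] = 682.69 + 159.408 = 842.098.
Under uncorrelated errors the observed covariances equal the true-score covariances, so only the own-variance terms attenuate.
True-score variance = [20.5²·0.91 + 16.2²·0.90] + 159.408 = 618.624 + 159.408 = 778.032.
Reliability = 778.032 / 842.098 = 0.924.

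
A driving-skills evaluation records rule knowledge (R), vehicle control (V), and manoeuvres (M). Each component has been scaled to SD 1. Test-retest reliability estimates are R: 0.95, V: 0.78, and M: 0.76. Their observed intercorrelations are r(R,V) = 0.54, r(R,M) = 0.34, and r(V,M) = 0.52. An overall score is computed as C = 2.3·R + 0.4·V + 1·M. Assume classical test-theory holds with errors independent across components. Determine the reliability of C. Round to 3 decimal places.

0.943

Var(C) = 2.3² + 0.4² + 1 + 2·[0.92·0.54 + 2.3·0.34 + 0.4·0.52] = 6.45 + 2.9736 = 9.4236.
Under uncorrelated errors the observed covariances equal the true-score covariances, so only the own-variance terms attenuate.
True-score variance = [2.3²·0.95 + 0.4²·0.78 + 0.76] + 2.9736 = 5.9103 + 2.9736 = 8.8839.
Reliability = 8.8839 / 9.4236 = 0.943.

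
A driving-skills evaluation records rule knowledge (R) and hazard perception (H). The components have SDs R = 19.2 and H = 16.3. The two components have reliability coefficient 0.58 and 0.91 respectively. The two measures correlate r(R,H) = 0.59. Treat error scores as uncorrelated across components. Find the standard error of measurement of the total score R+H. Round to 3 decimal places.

Var(total) = 634.33 + 369.293 = 1003.62.
True-score variance = 455.589 + 369.293 = 824.882, so reliability = 0.8219.
Error variance = 1003.62 − 824.882 = 178.741; SEM = √178.741 = 13.369.

13.369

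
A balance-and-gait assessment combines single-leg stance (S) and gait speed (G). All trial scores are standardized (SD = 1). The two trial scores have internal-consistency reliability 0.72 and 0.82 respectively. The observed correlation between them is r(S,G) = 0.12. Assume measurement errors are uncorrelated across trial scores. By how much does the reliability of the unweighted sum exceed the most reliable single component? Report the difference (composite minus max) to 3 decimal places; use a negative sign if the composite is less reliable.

-0.025

Var(sum) = 2 + 0.24 = 2.24; true-score variance = 1.54 + 0.24 = 1.78; composite reliability = 0.7946.
Max component reliability = 0.8200.
Difference = 0.7946 − 0.8200 = -0.025.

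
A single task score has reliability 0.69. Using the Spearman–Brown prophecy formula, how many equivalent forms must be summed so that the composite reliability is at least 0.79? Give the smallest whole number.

k ≥ ρ*(1−ρ₁)/(ρ₁(1−ρ*)) = 0.79·0.31 / (0.69·0.21) = 1.690.
Smallest integer k = 2.

2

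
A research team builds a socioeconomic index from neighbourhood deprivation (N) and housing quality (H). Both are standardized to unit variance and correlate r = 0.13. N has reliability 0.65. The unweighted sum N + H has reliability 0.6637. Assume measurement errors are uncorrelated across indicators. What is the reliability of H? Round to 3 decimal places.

0.590

Var(N+H) = 2 + 2·0.13 = 2.260.
True-score variance = ρ_N + ρ_H + 2·0.13, so 0.6637 = (0.65 + ρ_H + 0.26) / 2.260.
ρ_H = 0.6637·2.260 − 0.65 − 0.26 = 0.590.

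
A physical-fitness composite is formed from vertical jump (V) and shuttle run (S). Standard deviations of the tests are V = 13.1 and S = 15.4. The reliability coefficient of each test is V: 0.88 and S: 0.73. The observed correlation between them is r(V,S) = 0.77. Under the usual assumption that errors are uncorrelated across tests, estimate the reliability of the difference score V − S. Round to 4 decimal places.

0.1373

Var(V−S) = 13.1² + 15.4² − 2·13.1·15.4·0.77 = 408.77 − 310.68 = 98.0904.
With uncorrelated errors the cross-covariances are all true-score covariance, so they carry over unchanged; only the diagonal terms shrink to ρᵢσᵢ².
True-score variance = [13.1²·0.88 + 15.4²·0.73] − 310.68 = 324.144 − 310.68 = 13.464.
Reliability = 13.464 / 98.0904 = 0.1373.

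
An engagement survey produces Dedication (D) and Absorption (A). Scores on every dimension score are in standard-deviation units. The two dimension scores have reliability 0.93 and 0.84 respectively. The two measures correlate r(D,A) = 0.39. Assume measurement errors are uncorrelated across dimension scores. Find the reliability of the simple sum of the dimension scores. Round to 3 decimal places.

Var(D+A) = 2 + 2·[0.39] = 2 + 0.78 = 2.78.
Under uncorrelated errors the observed covariances equal the true-score covariances, so only the own-variance terms attenuate.
True-score variance = [0.93 + 0.84] + 0.78 = 1.77 + 0.78 = 2.55.
Reliability = 2.55 / 2.78 = 0.917.

0.917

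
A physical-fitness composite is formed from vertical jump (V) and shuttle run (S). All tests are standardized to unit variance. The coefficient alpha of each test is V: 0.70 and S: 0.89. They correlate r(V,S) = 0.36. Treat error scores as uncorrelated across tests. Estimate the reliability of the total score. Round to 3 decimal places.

0.849

Var(V+S) = 2 + 2·[0.36] = 2 + 0.72 = 2.72.
Because errors are independent across components, Cov(Tᵢ,Tⱼ) = Cov(Xᵢ,Xⱼ); the off-diagonal part of the true-score variance is the same as above.
True-score variance = [0.70 + 0.89] + 0.72 = 1.59 + 0.72 = 2.31.
Reliability = 2.31 / 2.72 = 0.849.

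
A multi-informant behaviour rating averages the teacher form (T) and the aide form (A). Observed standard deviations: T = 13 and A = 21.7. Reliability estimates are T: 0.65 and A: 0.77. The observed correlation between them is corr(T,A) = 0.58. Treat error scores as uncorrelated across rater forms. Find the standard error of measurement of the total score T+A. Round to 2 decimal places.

Var(total) = 639.89 + 327.236 = 967.126.
True-score variance = 472.435 + 327.236 = 799.671, so reliability = 0.8269.
Error variance = 967.126 − 799.671 = 167.455; SEM = √167.455 = 12.94.

12.94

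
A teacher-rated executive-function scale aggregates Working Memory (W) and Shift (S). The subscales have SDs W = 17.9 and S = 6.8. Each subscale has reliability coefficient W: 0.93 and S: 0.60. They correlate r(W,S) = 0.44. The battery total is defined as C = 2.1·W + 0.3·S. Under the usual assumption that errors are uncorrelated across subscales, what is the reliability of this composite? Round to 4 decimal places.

Var(C) = 2.1²·17.9² + 0.3²·6.8² + 2·[0.63·17.9·6.8·0.44] = 1417.17 + 67.4816 = 1484.65.
With uncorrelated errors the cross-covariances are all true-score covariance, so they carry over unchanged; only the diagonal terms shrink to ρᵢσᵢ².
True-score variance = [2.1²·17.9²·0.93 + 0.3²·6.8²·0.60] + 67.4816 = 1316.59 + 67.4816 = 1384.08.
Reliability = 1384.08 / 1484.65 = 0.9323.

0.9323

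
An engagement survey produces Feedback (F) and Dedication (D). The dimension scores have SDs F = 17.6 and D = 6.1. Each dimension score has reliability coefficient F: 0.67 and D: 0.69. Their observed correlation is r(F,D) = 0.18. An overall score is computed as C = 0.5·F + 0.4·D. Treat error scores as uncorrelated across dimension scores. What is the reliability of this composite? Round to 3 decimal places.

0.699

Var(C) = 0.5²·17.6² + 0.4²·6.1² + 2·[0.2·17.6·6.1·0.18] = 83.3936 + 7.72992 = 91.1235.
With uncorrelated errors the cross-covariances are all true-score covariance, so they carry over unchanged; only the diagonal terms shrink to ρᵢσᵢ².
True-score variance = [0.5²·17.6²·0.67 + 0.4²·6.1²·0.69] + 7.72992 = 55.9928 + 7.72992 = 63.7227.
Reliability = 63.7227 / 91.1235 = 0.699.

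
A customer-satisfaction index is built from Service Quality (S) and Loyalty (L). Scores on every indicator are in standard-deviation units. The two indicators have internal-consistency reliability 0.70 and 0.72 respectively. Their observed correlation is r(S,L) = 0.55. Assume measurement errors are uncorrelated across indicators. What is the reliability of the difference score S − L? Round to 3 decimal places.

Var(S−L) = 1 + 1 − 2·0.55 = 2 − 1.1 = 0.9.
Because errors are independent across components, Cov(Tᵢ,Tⱼ) = Cov(Xᵢ,Xⱼ); the off-diagonal part of the true-score variance is the same as above.
True-score variance = [0.70 + 0.72] − 1.1 = 1.42 − 1.1 = 0.32.
Reliability = 0.32 / 0.9 = 0.356.

0.356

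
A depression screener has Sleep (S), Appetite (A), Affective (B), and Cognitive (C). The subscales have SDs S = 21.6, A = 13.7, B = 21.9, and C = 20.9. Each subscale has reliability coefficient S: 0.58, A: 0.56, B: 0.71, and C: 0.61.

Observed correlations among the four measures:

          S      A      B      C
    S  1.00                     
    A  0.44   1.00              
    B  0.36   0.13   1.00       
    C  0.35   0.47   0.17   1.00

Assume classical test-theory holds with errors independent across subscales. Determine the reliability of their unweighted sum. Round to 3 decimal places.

0.803

Var(S+A+B+C) = 21.6² + 13.7² + 21.9² + 20.9² + 2·[21.6·13.7·0.44 + 21.6·21.9·0.36 + 21.6·20.9·0.35 + 13.7·21.9·0.13 + 13.7·20.9·0.47 + 21.9·20.9·0.17] = 1570.67 + 1419.79 = 2990.46.
Because errors are independent across components, Cov(Tᵢ,Tⱼ) = Cov(Xᵢ,Xⱼ); the off-diagonal part of the true-score variance is the same as above.
True-score variance = [21.6²·0.58 + 13.7²·0.56 + 21.9²·0.71 + 20.9²·0.61] + 1419.79 = 982.688 + 1419.79 = 2402.47.
Reliability = 2402.47 / 2990.46 = 0.803.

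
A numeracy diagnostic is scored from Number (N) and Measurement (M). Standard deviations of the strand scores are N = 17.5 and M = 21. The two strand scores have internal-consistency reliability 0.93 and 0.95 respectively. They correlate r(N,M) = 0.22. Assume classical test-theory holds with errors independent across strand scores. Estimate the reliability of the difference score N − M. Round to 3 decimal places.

Var(N−M) = 17.5² + 21² − 2·17.5·21·0.22 = 747.25 − 161.7 = 585.55.
With uncorrelated errors the cross-covariances are all true-score covariance, so they carry over unchanged; only the diagonal terms shrink to ρᵢσᵢ².
True-score variance = [17.5²·0.93 + 21²·0.95] − 161.7 = 703.763 − 161.7 = 542.062.
Reliability = 542.062 / 585.55 = 0.926.

0.926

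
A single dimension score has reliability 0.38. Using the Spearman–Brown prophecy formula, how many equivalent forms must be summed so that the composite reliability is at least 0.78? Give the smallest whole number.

6

k ≥ ρ*(1−ρ₁)/(ρ₁(1−ρ*)) = 0.78·0.62 / (0.38·0.22) = 5.785.
Smallest integer k = 6.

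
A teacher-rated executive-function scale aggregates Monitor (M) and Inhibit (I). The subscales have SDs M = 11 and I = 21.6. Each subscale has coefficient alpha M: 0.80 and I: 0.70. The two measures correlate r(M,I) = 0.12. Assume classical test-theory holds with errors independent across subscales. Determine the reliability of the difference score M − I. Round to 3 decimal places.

0.691

Var(M−I) = 11² + 21.6² − 2·11·21.6·0.12 = 587.56 − 57.024 = 530.536.
Under uncorrelated errors the observed covariances equal the true-score covariances, so only the own-variance terms attenuate.
True-score variance = [11²·0.80 + 21.6²·0.70] − 57.024 = 423.392 − 57.024 = 366.368.
Reliability = 366.368 / 530.536 = 0.691.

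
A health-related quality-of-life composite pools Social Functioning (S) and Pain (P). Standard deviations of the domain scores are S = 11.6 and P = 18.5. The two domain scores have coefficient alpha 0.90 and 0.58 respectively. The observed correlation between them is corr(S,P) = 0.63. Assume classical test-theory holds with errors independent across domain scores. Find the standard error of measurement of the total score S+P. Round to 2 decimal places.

Var(total) = 476.81 + 270.396 = 747.206.
True-score variance = 319.609 + 270.396 = 590.005, so reliability = 0.7896.
Error variance = 747.206 − 590.005 = 157.201; SEM = √157.201 = 12.54.

12.54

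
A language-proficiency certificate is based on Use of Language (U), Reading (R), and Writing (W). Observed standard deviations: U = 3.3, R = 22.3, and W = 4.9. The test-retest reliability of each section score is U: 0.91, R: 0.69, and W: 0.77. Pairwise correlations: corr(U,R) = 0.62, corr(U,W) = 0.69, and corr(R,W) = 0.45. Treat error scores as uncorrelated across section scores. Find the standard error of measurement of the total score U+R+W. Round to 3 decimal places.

Var(total) = 532.19 + 211.909 = 744.099.
True-score variance = 371.528 + 211.909 = 583.437, so reliability = 0.7841.
Error variance = 744.099 − 583.437 = 160.662; SEM = √160.662 = 12.675.

12.675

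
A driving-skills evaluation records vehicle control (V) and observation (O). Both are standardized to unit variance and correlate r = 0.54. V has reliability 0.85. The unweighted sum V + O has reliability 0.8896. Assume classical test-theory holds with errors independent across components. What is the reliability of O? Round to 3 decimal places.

Var(V+O) = 2 + 2·0.54 = 3.080.
True-score variance = ρ_V + ρ_O + 2·0.54, so 0.8896 = (0.85 + ρ_O + 1.08) / 3.080.
ρ_O = 0.8896·3.080 − 0.85 − 1.08 = 0.810.

0.810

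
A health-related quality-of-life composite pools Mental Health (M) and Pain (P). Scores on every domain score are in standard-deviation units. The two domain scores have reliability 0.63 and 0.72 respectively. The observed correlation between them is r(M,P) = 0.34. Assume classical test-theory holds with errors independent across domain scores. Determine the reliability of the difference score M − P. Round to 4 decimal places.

Var(M−P) = 1 + 1 − 2·0.34 = 2 − 0.68 = 1.32.
With uncorrelated errors the cross-covariances are all true-score covariance, so they carry over unchanged; only the diagonal terms shrink to ρᵢσᵢ².
True-score variance = [0.63 + 0.72] − 0.68 = 1.35 − 0.68 = 0.67.
Reliability = 0.67 / 1.32 = 0.5076.

0.5076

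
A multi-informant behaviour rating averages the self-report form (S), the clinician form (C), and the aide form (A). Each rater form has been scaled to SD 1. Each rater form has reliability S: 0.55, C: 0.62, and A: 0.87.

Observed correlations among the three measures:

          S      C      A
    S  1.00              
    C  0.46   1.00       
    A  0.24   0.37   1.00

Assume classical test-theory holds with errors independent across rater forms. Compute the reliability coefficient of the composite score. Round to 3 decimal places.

0.813

Var(S+C+A) = 3 + 2·[0.46 + 0.24 + 0.37] = 3 + 2.14 = 5.14.
With uncorrelated errors the cross-covariances are all true-score covariance, so they carry over unchanged; only the diagonal terms shrink to ρᵢσᵢ².
True-score variance = [0.55 + 0.62 + 0.87] + 2.14 = 2.04 + 2.14 = 4.18.
Reliability = 4.18 / 5.14 = 0.813.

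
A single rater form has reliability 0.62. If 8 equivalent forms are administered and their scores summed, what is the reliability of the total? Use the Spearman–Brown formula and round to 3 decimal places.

0.929

ρ_k = kρ / (1 + (k−1)ρ) = 8·0.62 / (1 + 7·0.62) = 4.960 / 5.340 = 0.929.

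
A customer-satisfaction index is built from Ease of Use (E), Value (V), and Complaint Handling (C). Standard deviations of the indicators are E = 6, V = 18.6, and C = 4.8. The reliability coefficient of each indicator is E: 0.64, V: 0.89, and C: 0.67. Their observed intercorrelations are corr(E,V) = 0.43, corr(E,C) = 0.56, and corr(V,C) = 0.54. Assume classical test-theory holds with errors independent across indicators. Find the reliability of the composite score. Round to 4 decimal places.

Var(E+V+C) = 6² + 18.6² + 4.8² + 2·[6·18.6·0.43 + 6·4.8·0.56 + 18.6·4.8·0.54] = 405 + 224.654 = 629.654.
Because errors are independent across components, Cov(Tᵢ,Tⱼ) = Cov(Xᵢ,Xⱼ); the off-diagonal part of the true-score variance is the same as above.
True-score variance = [6²·0.64 + 18.6²·0.89 + 4.8²·0.67] + 224.654 = 346.381 + 224.654 = 571.036.
Reliability = 571.036 / 629.654 = 0.9069.

0.9069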